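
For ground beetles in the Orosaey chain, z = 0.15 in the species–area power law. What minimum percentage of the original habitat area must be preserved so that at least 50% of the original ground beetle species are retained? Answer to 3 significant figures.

Need (A_new/A_old)^0.15 = 0.5, so A_new/A_old = 0.5^(1/0.15) = 0.5^6.667
ln(A_new/A_old) = ln 0.5 / 0.15 = -0.6931 / 0.15 = -4.6210
A_new/A_old = e^-4.6210 ≈ 0.009843

0.984%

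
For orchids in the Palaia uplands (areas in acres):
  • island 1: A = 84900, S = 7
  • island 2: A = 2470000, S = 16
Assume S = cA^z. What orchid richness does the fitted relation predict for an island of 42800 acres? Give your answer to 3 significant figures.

5.92

z = ln(16/7) / ln(2470000/84900) = 0.8267 / 3.3705 = 0.2453
c = 7 / 84900^0.2453 = 7 / 16.18 = 0.4327
S₃ = 0.4327 × 42800^0.2453 = 0.4327 × 13.68 ≈ 5.918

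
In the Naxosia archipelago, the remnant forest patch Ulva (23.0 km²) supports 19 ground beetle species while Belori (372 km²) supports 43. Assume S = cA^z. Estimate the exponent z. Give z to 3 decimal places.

0.293

Taking logs: ln S = ln c + z ln A, so z = (ln S₂ − ln S₁)/(ln A₂ − ln A₁).
z = ln(43/19) / ln(372/23) = ln(2.263) / ln(16.17) = 0.8168 / 2.7834 = 0.2934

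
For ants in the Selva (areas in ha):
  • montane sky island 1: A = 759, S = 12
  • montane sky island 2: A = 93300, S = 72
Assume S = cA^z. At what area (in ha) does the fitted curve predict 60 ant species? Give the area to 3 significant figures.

z = ln(72/12) / ln(93300/759) = 1.7918 / 4.8116 = 0.3724
c = 12 / 759^0.3724 = 12 / 11.82 = 1.015
A = (60/1.015)^(1/0.3724) ⇒ ln A = ln(59.09)/0.3724 = 10.9540
A = e^10.9540 ≈ 57181 ha

57200 ha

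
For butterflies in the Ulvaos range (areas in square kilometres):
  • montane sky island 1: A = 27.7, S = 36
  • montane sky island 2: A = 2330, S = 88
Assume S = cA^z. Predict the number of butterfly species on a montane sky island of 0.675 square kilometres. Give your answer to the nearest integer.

17

z = ln(88/36) / ln(2330/27.7) = 0.8938 / 4.4322 = 0.2017
c = 36 / 27.7^0.2017 = 36 / 1.954 = 18.42
S₃ = 18.42 × 0.675^0.2017 = 18.42 × 0.9238 ≈ 17.02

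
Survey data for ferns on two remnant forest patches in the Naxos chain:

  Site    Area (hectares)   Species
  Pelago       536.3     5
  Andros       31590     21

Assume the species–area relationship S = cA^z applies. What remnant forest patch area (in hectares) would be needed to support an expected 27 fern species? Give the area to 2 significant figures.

z = ln(21/5) / ln(31590/536.3) = 1.4351 / 4.0759 = 0.3521
c = 5 / 536.3^0.3521 = 5 / 9.141 = 0.547
A = (27/0.547)^(1/0.3521) ⇒ ln A = ln(49.36)/0.3521 = 11.0744
A = e^11.0744 ≈ 64497 hectares

64000 hectares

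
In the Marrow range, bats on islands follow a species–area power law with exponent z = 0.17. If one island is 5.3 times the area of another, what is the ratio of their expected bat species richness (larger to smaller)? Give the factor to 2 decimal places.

S₂/S₁ = (A₂/A₁)^z = 5.3^0.17
ln(S₂/S₁) = 0.17 × ln 5.3 = 0.17 × 1.6677 = 0.2835
S₂/S₁ = e^0.2835 ≈ 1.328

1.33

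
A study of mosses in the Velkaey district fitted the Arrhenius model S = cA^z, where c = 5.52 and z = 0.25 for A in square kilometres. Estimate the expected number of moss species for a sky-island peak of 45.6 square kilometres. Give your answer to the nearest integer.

14

S = 5.52 × 45.6^0.25
ln S = ln 5.52 + 0.25 × ln 45.6 = 1.7084 + 0.25 × 3.8199 = 2.6634
S = e^2.6634 ≈ 14.34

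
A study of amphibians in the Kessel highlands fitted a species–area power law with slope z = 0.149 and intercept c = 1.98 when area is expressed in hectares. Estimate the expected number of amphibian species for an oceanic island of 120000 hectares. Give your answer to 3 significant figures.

11.3

S = 1.98 × 120000^0.149
ln S = ln 1.98 + 0.149 × ln 120000 = 0.6831 + 0.149 × 11.6952 = 2.4257
S = e^2.4257 ≈ 11.31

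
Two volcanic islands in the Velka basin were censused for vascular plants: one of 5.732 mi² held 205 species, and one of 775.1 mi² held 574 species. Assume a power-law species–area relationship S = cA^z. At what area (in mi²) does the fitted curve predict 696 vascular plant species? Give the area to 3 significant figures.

z = ln(574/205) / ln(775.1/5.732) = 1.0296 / 4.9069 = 0.2098
c = 205 / 5.732^0.2098 = 205 / 1.442 = 142.1
A = (696/142.1)^(1/0.2098) ⇒ ln A = ln(4.897)/0.2098 = 7.5715
A = e^7.5715 ≈ 1942 mi²

1940 mi²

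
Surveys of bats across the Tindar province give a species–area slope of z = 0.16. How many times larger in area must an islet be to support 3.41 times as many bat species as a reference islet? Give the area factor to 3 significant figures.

2140

(A₂/A₁)^0.16 = 3.41, so A₂/A₁ = 3.41^(1/0.16) = 3.41^6.25
ln(A₂/A₁) = ln 3.41 / 0.16 = 1.2267 / 0.16 = 7.6670
A₂/A₁ = e^7.6670 ≈ 2137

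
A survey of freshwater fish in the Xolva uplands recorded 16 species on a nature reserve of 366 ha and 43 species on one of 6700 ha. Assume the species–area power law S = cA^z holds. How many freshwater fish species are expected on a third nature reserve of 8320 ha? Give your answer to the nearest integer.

z = ln(43/16) / ln(6700/366) = 0.9886 / 2.9072 = 0.3401
c = 16 / 366^0.3401 = 16 / 7.442 = 2.15
S₃ = 2.15 × 8320^0.3401 = 2.15 × 21.53 ≈ 46.29

46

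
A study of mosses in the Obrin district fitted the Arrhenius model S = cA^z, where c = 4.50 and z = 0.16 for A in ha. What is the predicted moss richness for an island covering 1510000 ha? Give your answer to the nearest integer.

44 species

S = 4.5 × 1510000^0.16
ln S = ln 4.5 + 0.16 × ln 1510000 = 1.5041 + 0.16 × 14.2276 = 3.7805
S = e^3.7805 ≈ 43.84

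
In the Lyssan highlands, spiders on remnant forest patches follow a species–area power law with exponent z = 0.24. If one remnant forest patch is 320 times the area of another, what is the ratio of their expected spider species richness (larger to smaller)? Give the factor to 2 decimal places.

S₂/S₁ = (A₂/A₁)^z = 320^0.24
ln(S₂/S₁) = 0.24 × ln 320 = 0.24 × 5.7683 = 1.3844
S₂/S₁ = e^1.3844 ≈ 3.992

3.99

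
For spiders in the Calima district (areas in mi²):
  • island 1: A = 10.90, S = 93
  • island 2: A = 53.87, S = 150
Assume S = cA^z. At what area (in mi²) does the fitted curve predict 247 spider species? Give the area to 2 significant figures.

z = ln(150/93) / ln(53.87/10.9) = 0.4780 / 1.5978 = 0.2992
c = 93 / 10.9^0.2992 = 93 / 2.044 = 45.51
A = (247/45.51)^(1/0.2992) ⇒ ln A = ln(5.427)/0.2992 = 5.6536
A = e^5.6536 ≈ 285.3 mi²

290 mi²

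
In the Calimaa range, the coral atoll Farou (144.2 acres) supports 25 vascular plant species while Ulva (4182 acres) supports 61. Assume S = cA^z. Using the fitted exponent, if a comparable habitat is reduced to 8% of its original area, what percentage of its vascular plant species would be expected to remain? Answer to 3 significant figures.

51.2%

z = ln(61/25) / ln(4182/144.2) = 0.8920 / 3.3673 = 0.2649
S_new/S_old = (A_new/A_old)^z = 0.08^0.2649 = exp(0.2649 × -2.5257) = 0.5122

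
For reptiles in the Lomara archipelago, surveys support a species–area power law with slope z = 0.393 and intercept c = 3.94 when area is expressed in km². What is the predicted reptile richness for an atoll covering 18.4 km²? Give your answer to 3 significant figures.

12.4

S = 3.94 × 18.4^0.393
ln S = ln 3.94 + 0.393 × ln 18.4 = 1.3712 + 0.393 × 2.9124 = 2.5157
S = e^2.5157 ≈ 12.38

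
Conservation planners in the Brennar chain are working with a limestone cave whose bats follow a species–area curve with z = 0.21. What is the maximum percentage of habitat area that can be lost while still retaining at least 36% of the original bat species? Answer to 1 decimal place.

Need (A_new/A_old)^0.21 = 0.36, so A_new/A_old = 0.36^(1/0.21) = 0.36^4.762
ln(A_new/A_old) = ln 0.36 / 0.21 = -1.0217 / 0.21 = -4.8650
A_new/A_old = e^-4.8650 ≈ 0.007712
Fraction that can be lost = 1 − 0.007712 = 0.9923

99.2%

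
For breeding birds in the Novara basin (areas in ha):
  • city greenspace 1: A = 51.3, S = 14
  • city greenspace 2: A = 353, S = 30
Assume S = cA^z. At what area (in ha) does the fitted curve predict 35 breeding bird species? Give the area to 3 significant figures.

z = ln(30/14) / ln(353/51.3) = 0.7621 / 1.9288 = 0.3951
c = 14 / 51.3^0.3951 = 14 / 4.74 = 2.954
A = (35/2.954)^(1/0.3951) ⇒ ln A = ln(11.85)/0.3951 = 6.2566
A = e^6.2566 ≈ 521.4 ha

521 ha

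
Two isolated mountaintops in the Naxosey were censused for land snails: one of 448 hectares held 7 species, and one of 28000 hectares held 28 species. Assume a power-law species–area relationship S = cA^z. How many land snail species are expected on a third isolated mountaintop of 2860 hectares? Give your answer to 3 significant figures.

z = ln(28/7) / ln(28000/448) = 1.3863 / 4.1352 = 0.3352
c = 7 / 448^0.3352 = 7 / 7.742 = 0.9042
S₃ = 0.9042 × 2860^0.3352 = 0.9042 × 14.41 ≈ 13.03

13.0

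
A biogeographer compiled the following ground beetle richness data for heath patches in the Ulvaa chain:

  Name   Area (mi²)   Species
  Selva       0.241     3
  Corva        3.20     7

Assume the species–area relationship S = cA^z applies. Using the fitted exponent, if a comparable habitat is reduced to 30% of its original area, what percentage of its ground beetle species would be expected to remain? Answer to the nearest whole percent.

z = ln(7/3) / ln(3.2/0.241) = 0.8473 / 2.5861 = 0.3276
S_new/S_old = (A_new/A_old)^z = 0.3^0.3276 = exp(0.3276 × -1.2040) = 0.674

67%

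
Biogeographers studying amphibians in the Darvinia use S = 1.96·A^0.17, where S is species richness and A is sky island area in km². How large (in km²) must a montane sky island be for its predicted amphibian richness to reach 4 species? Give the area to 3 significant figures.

66.4 km²

4 = 1.96 × A^0.17  ⇒  A^0.17 = 4/1.96 = 2.041
ln A = ln(2.041) / 0.17 = 0.7133 / 0.17 = 4.1962
A = e^4.1962 ≈ 66.43 km²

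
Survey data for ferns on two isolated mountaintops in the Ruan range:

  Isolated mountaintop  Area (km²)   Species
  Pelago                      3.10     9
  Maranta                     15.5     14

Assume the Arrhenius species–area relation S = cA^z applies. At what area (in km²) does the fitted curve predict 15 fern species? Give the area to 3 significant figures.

19.9 km²

z = ln(14/9) / ln(15.5/3.1) = 0.4418 / 1.6094 = 0.2745
c = 9 / 3.1^0.2745 = 9 / 1.364 = 6.597
A = (15/6.597)^(1/0.2745) ⇒ ln A = ln(2.274)/0.2745 = 2.9922
A = e^2.9922 ≈ 19.93 km²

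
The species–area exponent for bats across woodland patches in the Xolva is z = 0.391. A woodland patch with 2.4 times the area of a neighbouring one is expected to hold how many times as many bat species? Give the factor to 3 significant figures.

1.41

S₂/S₁ = (A₂/A₁)^z = 2.4^0.391
ln(S₂/S₁) = 0.391 × ln 2.4 = 0.391 × 0.8755 = 0.3423
S₂/S₁ = e^0.3423 ≈ 1.408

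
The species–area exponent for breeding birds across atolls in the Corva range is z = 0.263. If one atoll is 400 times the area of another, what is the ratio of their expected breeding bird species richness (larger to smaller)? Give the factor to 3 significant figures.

4.83

S₂/S₁ = (A₂/A₁)^z = 400^0.263
ln(S₂/S₁) = 0.263 × ln 400 = 0.263 × 5.9915 = 1.5758
S₂/S₁ = e^1.5758 ≈ 4.834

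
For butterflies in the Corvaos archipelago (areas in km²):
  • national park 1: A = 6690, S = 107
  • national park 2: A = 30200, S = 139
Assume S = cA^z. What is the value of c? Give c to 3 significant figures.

z = ln(S₂/S₁) / ln(A₂/A₁) = ln(139/107) / ln(30200/6690) = 0.2616 / 1.5072 = 0.1736
c = S₁ / A₁^z = 107 / 6690^0.1736 = 107 / 4.614 = 23.19

23.2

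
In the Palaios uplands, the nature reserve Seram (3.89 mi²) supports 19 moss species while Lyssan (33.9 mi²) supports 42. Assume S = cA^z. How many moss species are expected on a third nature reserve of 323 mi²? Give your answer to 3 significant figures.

95.9

z = ln(42/19) / ln(33.9/3.89) = 0.7932 / 2.1650 = 0.3664
c = 19 / 3.89^0.3664 = 19 / 1.645 = 11.55
S₃ = 11.55 × 323^0.3664 = 11.55 × 8.305 ≈ 95.93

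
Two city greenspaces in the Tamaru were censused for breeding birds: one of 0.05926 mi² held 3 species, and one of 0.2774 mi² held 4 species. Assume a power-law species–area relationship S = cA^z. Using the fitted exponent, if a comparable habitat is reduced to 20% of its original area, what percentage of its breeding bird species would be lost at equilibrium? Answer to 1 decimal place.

25.9%

z = ln(4/3) / ln(0.2774/0.05926) = 0.2877 / 1.5435 = 0.1864
S_new/S_old = (A_new/A_old)^z = 0.2^0.1864 = exp(0.1864 × -1.6094) = 0.7408
Fraction lost = 1 − 0.7408 = 0.2592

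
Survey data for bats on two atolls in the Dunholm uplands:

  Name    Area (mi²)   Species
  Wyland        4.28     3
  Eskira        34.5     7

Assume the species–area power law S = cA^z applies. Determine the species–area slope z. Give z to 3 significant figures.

Taking logs: ln S = ln c + z ln A, so z = (ln S₂ − ln S₁)/(ln A₂ − ln A₁).
z = ln(7/3) / ln(34.5/4.28) = ln(2.333) / ln(8.061) = 0.8473 / 2.0870 = 0.4060

0.406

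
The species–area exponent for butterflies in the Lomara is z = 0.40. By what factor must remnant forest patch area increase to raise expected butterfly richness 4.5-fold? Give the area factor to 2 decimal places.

(A₂/A₁)^0.4 = 4.5, so A₂/A₁ = 4.5^(1/0.4) = 4.5^2.5
ln(A₂/A₁) = ln 4.5 / 0.4 = 1.5041 / 0.4 = 3.7602
A₂/A₁ = e^3.7602 ≈ 42.96

42.96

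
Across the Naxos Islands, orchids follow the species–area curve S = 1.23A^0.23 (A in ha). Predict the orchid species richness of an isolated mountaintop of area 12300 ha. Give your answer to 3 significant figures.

S = 1.23 × 12300^0.23
ln S = ln 1.23 + 0.23 × ln 12300 = 0.2070 + 0.23 × 9.4174 = 2.3730
S = e^2.3730 ≈ 10.73

10.7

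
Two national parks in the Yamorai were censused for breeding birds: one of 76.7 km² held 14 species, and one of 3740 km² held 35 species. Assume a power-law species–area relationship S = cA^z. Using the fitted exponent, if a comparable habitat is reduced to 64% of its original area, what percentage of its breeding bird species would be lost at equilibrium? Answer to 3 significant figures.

9.99%

z = ln(35/14) / ln(3740/76.7) = 0.9163 / 3.8869 = 0.2357
S_new/S_old = (A_new/A_old)^z = 0.64^0.2357 = exp(0.2357 × -0.4463) = 0.9001
Fraction lost = 1 − 0.9001 = 0.09986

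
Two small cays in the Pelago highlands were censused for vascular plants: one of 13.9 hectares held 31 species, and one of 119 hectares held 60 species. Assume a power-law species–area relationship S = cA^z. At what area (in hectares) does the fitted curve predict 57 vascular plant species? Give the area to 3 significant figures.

z = ln(60/31) / ln(119/13.9) = 0.6604 / 2.1472 = 0.3075
c = 31 / 13.9^0.3075 = 31 / 2.247 = 13.8
A = (57/13.8)^(1/0.3075) ⇒ ln A = ln(4.131)/0.3075 = 4.6123
A = e^4.6123 ≈ 100.7 hectares

101 hectares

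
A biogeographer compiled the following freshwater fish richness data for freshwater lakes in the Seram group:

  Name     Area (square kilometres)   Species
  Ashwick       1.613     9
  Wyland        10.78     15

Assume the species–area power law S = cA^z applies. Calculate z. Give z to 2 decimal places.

0.27

Taking logs: ln S = ln c + z ln A, so z = (ln S₂ − ln S₁)/(ln A₂ − ln A₁).
z = ln(15/9) / ln(10.78/1.613) = ln(1.667) / ln(6.683) = 0.5108 / 1.8996 = 0.2689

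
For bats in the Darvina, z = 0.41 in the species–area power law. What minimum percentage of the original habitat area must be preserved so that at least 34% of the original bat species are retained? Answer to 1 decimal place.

Need (A_new/A_old)^0.41 = 0.34, so A_new/A_old = 0.34^(1/0.41) = 0.34^2.439
ln(A_new/A_old) = ln 0.34 / 0.41 = -1.0788 / 0.41 = -2.6312
A_new/A_old = e^-2.6312 ≈ 0.07199

7.2%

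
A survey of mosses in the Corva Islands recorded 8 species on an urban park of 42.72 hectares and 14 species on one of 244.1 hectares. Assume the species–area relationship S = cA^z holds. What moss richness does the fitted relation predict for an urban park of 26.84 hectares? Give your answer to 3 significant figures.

6.89

z = ln(14/8) / ln(244.1/42.72) = 0.5596 / 1.7429 = 0.3211
c = 8 / 42.72^0.3211 = 8 / 3.339 = 2.396
S₃ = 2.396 × 26.84^0.3211 = 2.396 × 2.876 ≈ 6.891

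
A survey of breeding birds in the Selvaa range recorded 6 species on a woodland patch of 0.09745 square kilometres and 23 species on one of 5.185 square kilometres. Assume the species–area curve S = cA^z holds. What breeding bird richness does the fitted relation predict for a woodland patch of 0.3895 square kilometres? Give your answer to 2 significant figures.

9.6

z = ln(23/6) / ln(5.185/0.09745) = 1.3437 / 3.9742 = 0.3381
c = 6 / 0.09745^0.3381 = 6 / 0.4551 = 13.18
S₃ = 13.18 × 0.3895^0.3381 = 13.18 × 0.727 ≈ 9.585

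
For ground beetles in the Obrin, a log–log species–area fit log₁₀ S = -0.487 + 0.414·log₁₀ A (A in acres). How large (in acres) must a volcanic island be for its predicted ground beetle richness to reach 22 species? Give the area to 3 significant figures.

22 = 0.3258 × A^0.414  ⇒  A^0.414 = 22/0.3258 = 67.52
ln A = ln(67.52) / 0.414 = 4.2124 / 0.414 = 10.1749
A = e^10.1749 ≈ 26236 acres

26200 acres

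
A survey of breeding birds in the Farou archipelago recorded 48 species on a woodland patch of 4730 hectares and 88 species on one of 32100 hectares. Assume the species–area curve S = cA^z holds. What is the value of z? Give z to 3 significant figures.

0.317

Taking logs: ln S = ln c + z ln A, so z = (ln S₂ − ln S₁)/(ln A₂ − ln A₁).
z = ln(88/48) / ln(32100/4730) = ln(1.833) / ln(6.786) = 0.6061 / 1.9149 = 0.3165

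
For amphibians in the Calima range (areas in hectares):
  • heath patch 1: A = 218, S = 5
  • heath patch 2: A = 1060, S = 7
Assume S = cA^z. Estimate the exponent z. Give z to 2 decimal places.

0.21

Taking logs: ln S = ln c + z ln A, so z = (ln S₂ − ln S₁)/(ln A₂ − ln A₁).
z = ln(7/5) / ln(1060/218) = ln(1.4) / ln(4.862) = 0.3365 / 1.5815 = 0.2128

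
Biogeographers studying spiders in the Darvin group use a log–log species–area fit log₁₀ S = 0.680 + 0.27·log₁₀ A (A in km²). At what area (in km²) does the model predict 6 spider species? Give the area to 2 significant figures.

6 = 4.786 × A^0.27  ⇒  A^0.27 = 6/4.786 = 1.254
ln A = ln(1.254) / 0.27 = 0.2260 / 0.27 = 0.8370
A = e^0.8370 ≈ 2.31 km²

2.3 km²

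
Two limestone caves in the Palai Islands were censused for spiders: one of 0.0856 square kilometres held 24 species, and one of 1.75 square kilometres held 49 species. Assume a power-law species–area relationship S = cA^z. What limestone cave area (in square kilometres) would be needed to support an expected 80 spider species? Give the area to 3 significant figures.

z = ln(49/24) / ln(1.75/0.0856) = 0.7138 / 3.0177 = 0.2365
c = 24 / 0.0856^0.2365 = 24 / 0.5591 = 42.93
A = (80/42.93)^(1/0.2365) ⇒ ln A = ln(1.864)/0.2365 = 2.6321
A = e^2.6321 ≈ 13.9 square kilometres

13.9 square kilometres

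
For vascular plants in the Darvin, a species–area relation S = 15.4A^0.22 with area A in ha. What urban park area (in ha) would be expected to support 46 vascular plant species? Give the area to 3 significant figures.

46 = 15.4 × A^0.22  ⇒  A^0.22 = 46/15.4 = 2.987
ln A = ln(2.987) / 0.22 = 1.0943 / 0.22 = 4.9740
A = e^4.9740 ≈ 144.6 ha

145 ha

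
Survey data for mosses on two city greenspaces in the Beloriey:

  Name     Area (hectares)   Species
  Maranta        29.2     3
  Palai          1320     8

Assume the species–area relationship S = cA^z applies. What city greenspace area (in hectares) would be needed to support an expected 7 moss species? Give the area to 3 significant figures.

z = ln(8/3) / ln(1320/29.2) = 0.9808 / 3.8112 = 0.2574
c = 3 / 29.2^0.2574 = 3 / 2.383 = 1.259
A = (7/1.259)^(1/0.2574) ⇒ ln A = ln(5.56)/0.2574 = 6.6665
A = e^6.6665 ≈ 785.7 hectares

786 hectares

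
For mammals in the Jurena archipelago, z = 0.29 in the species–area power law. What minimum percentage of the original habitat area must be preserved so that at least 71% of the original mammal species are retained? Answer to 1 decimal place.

Need (A_new/A_old)^0.29 = 0.71, so A_new/A_old = 0.71^(1/0.29) = 0.71^3.448
ln(A_new/A_old) = ln 0.71 / 0.29 = -0.3425 / 0.29 = -1.1810
A_new/A_old = e^-1.1810 ≈ 0.307

30.7%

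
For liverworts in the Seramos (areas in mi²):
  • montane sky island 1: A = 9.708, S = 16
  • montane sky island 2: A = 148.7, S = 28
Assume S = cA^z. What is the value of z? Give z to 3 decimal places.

0.205

Taking logs: ln S = ln c + z ln A, so z = (ln S₂ − ln S₁)/(ln A₂ − ln A₁).
z = ln(28/16) / ln(148.7/9.708) = ln(1.75) / ln(15.32) = 0.5596 / 2.7290 = 0.2051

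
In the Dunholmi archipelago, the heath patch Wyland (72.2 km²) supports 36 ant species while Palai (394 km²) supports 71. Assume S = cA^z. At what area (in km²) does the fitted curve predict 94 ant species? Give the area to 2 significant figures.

790 km²

z = ln(71/36) / ln(394/72.2) = 0.6792 / 1.6969 = 0.4002
c = 36 / 72.2^0.4002 = 36 / 5.544 = 6.493
A = (94/6.493)^(1/0.4002) ⇒ ln A = ln(14.48)/0.4002 = 6.6775
A = e^6.6775 ≈ 794.3 km²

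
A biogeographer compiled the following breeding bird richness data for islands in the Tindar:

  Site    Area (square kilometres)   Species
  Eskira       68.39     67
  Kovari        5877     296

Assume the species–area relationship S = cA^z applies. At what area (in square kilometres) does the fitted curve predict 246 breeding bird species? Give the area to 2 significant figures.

3400 square kilometres

z = ln(296/67) / ln(5877/68.39) = 1.4857 / 4.4536 = 0.3336
c = 67 / 68.39^0.3336 = 67 / 4.094 = 16.37
A = (246/16.37)^(1/0.3336) ⇒ ln A = ln(15.03)/0.3336 = 8.1241
A = e^8.1241 ≈ 3375 square kilometres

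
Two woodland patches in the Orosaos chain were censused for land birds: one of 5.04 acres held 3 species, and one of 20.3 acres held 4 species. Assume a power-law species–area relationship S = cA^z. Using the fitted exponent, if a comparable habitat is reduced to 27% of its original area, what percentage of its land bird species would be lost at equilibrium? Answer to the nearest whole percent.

z = ln(4/3) / ln(20.3/5.04) = 0.2877 / 1.3932 = 0.2065
S_new/S_old = (A_new/A_old)^z = 0.27^0.2065 = exp(0.2065 × -1.3093) = 0.7631
Fraction lost = 1 − 0.7631 = 0.2369

24%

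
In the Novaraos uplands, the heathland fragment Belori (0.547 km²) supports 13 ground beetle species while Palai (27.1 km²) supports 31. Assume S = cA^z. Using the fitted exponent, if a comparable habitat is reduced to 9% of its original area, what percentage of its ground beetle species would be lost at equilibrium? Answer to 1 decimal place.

41.5%

z = ln(31/13) / ln(27.1/0.547) = 0.8690 / 3.9028 = 0.2227
S_new/S_old = (A_new/A_old)^z = 0.09^0.2227 = exp(0.2227 × -2.4079) = 0.585
Fraction lost = 1 − 0.585 = 0.415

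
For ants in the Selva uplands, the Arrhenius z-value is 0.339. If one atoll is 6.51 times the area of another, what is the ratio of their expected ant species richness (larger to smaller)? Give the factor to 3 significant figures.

S₂/S₁ = (A₂/A₁)^z = 6.51^0.339
ln(S₂/S₁) = 0.339 × ln 6.51 = 0.339 × 1.8733 = 0.6351
S₂/S₁ = e^0.6351 ≈ 1.887

1.89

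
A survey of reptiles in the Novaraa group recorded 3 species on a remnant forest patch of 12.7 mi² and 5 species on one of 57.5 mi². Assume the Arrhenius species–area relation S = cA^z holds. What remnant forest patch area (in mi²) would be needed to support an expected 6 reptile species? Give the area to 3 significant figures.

z = ln(5/3) / ln(57.5/12.7) = 0.5108 / 1.5102 = 0.3383
c = 3 / 12.7^0.3383 = 3 / 2.362 = 1.27
A = (6/1.27)^(1/0.3383) ⇒ ln A = ln(4.725)/0.3383 = 4.5908
A = e^4.5908 ≈ 98.57 mi²

98.6 mi²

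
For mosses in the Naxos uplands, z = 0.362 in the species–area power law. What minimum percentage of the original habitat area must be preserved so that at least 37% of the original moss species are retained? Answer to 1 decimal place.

6.4%

Need (A_new/A_old)^0.362 = 0.37, so A_new/A_old = 0.37^(1/0.362) = 0.37^2.762
ln(A_new/A_old) = ln 0.37 / 0.362 = -0.9943 / 0.362 = -2.7466
A_new/A_old = e^-2.7466 ≈ 0.06415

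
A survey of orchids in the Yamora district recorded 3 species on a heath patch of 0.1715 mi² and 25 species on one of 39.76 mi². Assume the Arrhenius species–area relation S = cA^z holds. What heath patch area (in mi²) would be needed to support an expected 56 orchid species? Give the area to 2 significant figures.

320 mi²

z = ln(25/3) / ln(39.76/0.1715) = 2.1203 / 5.4460 = 0.3893
c = 3 / 0.1715^0.3893 = 3 / 0.5034 = 5.96
A = (56/5.96)^(1/0.3893) ⇒ ln A = ln(9.396)/0.3893 = 5.7543
A = e^5.7543 ≈ 315.6 mi²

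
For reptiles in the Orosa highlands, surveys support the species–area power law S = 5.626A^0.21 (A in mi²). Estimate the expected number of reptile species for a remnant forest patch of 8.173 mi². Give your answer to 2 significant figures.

S = 5.626 × 8.173^0.21
ln S = ln 5.626 + 0.21 × ln 8.173 = 1.7274 + 0.21 × 2.1008 = 2.1686
S = e^2.1686 ≈ 8.746

8.7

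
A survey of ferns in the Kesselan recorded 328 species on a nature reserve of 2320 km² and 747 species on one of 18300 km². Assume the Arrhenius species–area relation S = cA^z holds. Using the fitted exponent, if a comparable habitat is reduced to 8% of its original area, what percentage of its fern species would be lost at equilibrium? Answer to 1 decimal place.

63.5%

z = ln(747/328) / ln(18300/2320) = 0.8231 / 2.0653 = 0.3985
S_new/S_old = (A_new/A_old)^z = 0.08^0.3985 = exp(0.3985 × -2.5257) = 0.3655
Fraction lost = 1 − 0.3655 = 0.6345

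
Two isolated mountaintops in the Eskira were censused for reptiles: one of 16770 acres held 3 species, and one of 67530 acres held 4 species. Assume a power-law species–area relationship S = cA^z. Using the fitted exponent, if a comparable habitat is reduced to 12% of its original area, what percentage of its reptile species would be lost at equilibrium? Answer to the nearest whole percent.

35%

z = ln(4/3) / ln(67530/16770) = 0.2877 / 1.3930 = 0.2065
S_new/S_old = (A_new/A_old)^z = 0.12^0.2065 = exp(0.2065 × -2.1203) = 0.6454
Fraction lost = 1 − 0.6454 = 0.3546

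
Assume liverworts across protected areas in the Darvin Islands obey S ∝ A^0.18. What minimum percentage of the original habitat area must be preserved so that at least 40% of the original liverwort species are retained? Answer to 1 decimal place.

Need (A_new/A_old)^0.18 = 0.4, so A_new/A_old = 0.4^(1/0.18) = 0.4^5.556
ln(A_new/A_old) = ln 0.4 / 0.18 = -0.9163 / 0.18 = -5.0905
A_new/A_old = e^-5.0905 ≈ 0.006155

0.6%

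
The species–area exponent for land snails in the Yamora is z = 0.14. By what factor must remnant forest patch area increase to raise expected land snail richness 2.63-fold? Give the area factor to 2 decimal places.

(A₂/A₁)^0.14 = 2.63, so A₂/A₁ = 2.63^(1/0.14) = 2.63^7.143
ln(A₂/A₁) = ln 2.63 / 0.14 = 0.9670 / 0.14 = 6.9070
A₂/A₁ = e^6.9070 ≈ 999.3

999.27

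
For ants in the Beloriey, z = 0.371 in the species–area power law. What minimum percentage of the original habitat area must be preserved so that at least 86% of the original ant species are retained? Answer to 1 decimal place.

Need (A_new/A_old)^0.371 = 0.86, so A_new/A_old = 0.86^(1/0.371) = 0.86^2.695
ln(A_new/A_old) = ln 0.86 / 0.371 = -0.1508 / 0.371 = -0.4065
A_new/A_old = e^-0.4065 ≈ 0.666

66.6%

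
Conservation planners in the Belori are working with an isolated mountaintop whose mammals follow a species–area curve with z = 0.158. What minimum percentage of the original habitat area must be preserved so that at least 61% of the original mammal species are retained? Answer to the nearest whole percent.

Need (A_new/A_old)^0.158 = 0.61, so A_new/A_old = 0.61^(1/0.158) = 0.61^6.329
ln(A_new/A_old) = ln 0.61 / 0.158 = -0.4943 / 0.158 = -3.1285
A_new/A_old = e^-3.1285 ≈ 0.04379

4%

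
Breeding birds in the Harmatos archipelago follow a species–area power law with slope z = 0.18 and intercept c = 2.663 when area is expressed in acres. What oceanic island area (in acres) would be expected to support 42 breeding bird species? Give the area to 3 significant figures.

42 = 2.663 × A^0.18  ⇒  A^0.18 = 42/2.663 = 15.77
ln A = ln(15.77) / 0.18 = 2.7582 / 0.18 = 15.3234
A = e^15.3234 ≈ 4517295 acres

4520000 acres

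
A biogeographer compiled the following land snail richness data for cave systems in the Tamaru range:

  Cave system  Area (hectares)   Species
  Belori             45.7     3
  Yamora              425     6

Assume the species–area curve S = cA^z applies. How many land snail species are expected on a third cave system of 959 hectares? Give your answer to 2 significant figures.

7.7

z = ln(6/3) / ln(425/45.7) = 0.6931 / 2.2300 = 0.3108
c = 3 / 45.7^0.3108 = 3 / 3.281 = 0.9145
S₃ = 0.9145 × 959^0.3108 = 0.9145 × 8.45 ≈ 7.727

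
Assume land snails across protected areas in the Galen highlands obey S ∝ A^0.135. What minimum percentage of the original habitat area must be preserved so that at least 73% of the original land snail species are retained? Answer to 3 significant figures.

Need (A_new/A_old)^0.135 = 0.73, so A_new/A_old = 0.73^(1/0.135) = 0.73^7.407
ln(A_new/A_old) = ln 0.73 / 0.135 = -0.3147 / 0.135 = -2.3312
A_new/A_old = e^-2.3312 ≈ 0.09718

9.72%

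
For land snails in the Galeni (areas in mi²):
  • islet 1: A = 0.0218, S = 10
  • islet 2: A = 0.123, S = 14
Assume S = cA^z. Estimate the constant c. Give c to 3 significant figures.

21.0

z = ln(S₂/S₁) / ln(A₂/A₁) = ln(14/10) / ln(0.123/0.0218) = 0.3365 / 1.7303 = 0.1945
c = S₁ / A₁^z = 10 / 0.0218^0.1945 = 10 / 0.4752 = 21.04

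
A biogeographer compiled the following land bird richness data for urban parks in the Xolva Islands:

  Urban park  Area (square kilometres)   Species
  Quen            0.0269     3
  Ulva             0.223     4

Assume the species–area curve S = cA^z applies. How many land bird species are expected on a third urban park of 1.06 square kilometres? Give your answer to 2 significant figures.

4.9

z = ln(4/3) / ln(0.223/0.0269) = 0.2877 / 2.1150 = 0.1360
c = 3 / 0.0269^0.1360 = 3 / 0.6115 = 4.906
S₃ = 4.906 × 1.06^0.1360 = 4.906 × 1.008 ≈ 4.945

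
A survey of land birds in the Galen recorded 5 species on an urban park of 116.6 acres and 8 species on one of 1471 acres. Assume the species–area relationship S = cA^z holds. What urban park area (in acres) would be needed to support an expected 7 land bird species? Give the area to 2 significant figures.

z = ln(8/5) / ln(1471/116.6) = 0.4700 / 2.5349 = 0.1854
c = 5 / 116.6^0.1854 = 5 / 2.416 = 2.069
A = (7/2.069)^(1/0.1854) ⇒ ln A = ln(3.383)/0.1854 = 6.5735
A = e^6.5735 ≈ 715.9 acres

720 acres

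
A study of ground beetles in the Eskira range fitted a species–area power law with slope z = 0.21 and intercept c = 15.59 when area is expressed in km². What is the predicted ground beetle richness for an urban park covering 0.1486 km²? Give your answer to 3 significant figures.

10.4

S = 15.59 × 0.1486^0.21
ln S = ln 15.59 + 0.21 × ln 0.1486 = 2.7466 + 0.21 × -1.9065 = 2.3463
S = e^2.3463 ≈ 10.45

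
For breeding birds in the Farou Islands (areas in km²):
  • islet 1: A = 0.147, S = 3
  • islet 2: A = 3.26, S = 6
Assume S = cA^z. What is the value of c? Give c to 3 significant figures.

4.61

z = ln(S₂/S₁) / ln(A₂/A₁) = ln(6/3) / ln(3.26/0.147) = 0.6931 / 3.0990 = 0.2237
c = S₁ / A₁^z = 3 / 0.147^0.2237 = 3 / 0.6513 = 4.606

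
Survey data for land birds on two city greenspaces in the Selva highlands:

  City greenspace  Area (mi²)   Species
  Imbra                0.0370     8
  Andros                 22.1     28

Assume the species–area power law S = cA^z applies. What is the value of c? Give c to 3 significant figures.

15.3

z = ln(S₂/S₁) / ln(A₂/A₁) = ln(28/8) / ln(22.1/0.037) = 1.2528 / 6.3924 = 0.1960
c = S₁ / A₁^z = 8 / 0.037^0.1960 = 8 / 0.5241 = 15.26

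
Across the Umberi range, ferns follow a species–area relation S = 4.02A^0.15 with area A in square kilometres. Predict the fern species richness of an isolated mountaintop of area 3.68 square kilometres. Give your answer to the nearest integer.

S = 4.02 × 3.68^0.15
ln S = ln 4.02 + 0.15 × ln 3.68 = 1.3913 + 0.15 × 1.3029 = 1.5867
S = e^1.5867 ≈ 4.888

5 species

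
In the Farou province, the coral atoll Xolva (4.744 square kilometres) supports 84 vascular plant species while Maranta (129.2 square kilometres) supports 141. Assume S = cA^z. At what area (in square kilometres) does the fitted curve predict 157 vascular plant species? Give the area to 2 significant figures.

z = ln(141/84) / ln(129.2/4.744) = 0.5179 / 3.3045 = 0.1567
c = 84 / 4.744^0.1567 = 84 / 1.276 = 65.81
A = (157/65.81)^(1/0.1567) ⇒ ln A = ln(2.386)/0.1567 = 5.5471
A = e^5.5471 ≈ 256.5 square kilometres

260 square kilometres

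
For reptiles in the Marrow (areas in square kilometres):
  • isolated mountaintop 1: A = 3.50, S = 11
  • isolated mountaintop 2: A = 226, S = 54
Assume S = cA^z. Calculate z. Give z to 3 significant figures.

0.382

Taking logs: ln S = ln c + z ln A, so z = (ln S₂ − ln S₁)/(ln A₂ − ln A₁).
z = ln(54/11) / ln(226/3.5) = ln(4.909) / ln(64.57) = 1.5911 / 4.1678 = 0.3818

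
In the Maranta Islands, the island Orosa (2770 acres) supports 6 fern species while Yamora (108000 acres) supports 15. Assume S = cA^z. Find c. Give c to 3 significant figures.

0.826

z = ln(S₂/S₁) / ln(A₂/A₁) = ln(15/6) / ln(108000/2770) = 0.9163 / 3.6633 = 0.2501
c = S₁ / A₁^z = 6 / 2770^0.2501 = 6 / 7.262 = 0.8262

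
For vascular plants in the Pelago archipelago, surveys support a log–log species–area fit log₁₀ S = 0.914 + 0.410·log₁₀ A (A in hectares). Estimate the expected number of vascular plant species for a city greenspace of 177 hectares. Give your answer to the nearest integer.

68

S = 8.204 × 177^0.41
ln S = ln 8.204 + 0.41 × ln 177 = 2.1046 + 0.41 × 5.1761 = 4.2268
S = e^4.2268 ≈ 68.5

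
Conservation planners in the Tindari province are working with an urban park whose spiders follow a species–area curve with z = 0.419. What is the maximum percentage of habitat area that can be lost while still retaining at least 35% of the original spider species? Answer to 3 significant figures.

91.8%

Need (A_new/A_old)^0.419 = 0.35, so A_new/A_old = 0.35^(1/0.419) = 0.35^2.387
ln(A_new/A_old) = ln 0.35 / 0.419 = -1.0498 / 0.419 = -2.5055
A_new/A_old = e^-2.5055 ≈ 0.08163
Fraction that can be lost = 1 − 0.08163 = 0.9184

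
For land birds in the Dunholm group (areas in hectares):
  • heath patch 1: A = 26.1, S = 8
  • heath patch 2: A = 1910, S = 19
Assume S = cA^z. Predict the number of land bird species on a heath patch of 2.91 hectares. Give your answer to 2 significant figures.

z = ln(19/8) / ln(1910/26.1) = 0.8650 / 4.2929 = 0.2015
c = 8 / 26.1^0.2015 = 8 / 1.929 = 4.146
S₃ = 4.146 × 2.91^0.2015 = 4.146 × 1.24 ≈ 5.142

5.1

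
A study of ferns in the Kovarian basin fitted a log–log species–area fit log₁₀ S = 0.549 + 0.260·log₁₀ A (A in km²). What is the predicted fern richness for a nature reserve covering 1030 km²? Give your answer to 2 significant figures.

21

S = 3.54 × 1030^0.26 = 3.54 × 6.072 ≈ 21.5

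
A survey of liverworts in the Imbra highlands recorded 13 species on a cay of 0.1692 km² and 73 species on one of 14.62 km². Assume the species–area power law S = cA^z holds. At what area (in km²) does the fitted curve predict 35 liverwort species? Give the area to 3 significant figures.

2.19 km²

z = ln(73/13) / ln(14.62/0.1692) = 1.7255 / 4.4591 = 0.3870
c = 13 / 0.1692^0.3870 = 13 / 0.5028 = 25.85
A = (35/25.85)^(1/0.3870) ⇒ ln A = ln(1.354)/0.3870 = 0.7827
A = e^0.7827 ≈ 2.187 km²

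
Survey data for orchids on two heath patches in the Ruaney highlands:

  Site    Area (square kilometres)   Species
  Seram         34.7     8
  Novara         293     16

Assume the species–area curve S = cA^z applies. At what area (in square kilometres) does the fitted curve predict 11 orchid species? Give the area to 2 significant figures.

z = ln(16/8) / ln(293/34.7) = 0.6931 / 2.1334 = 0.3249
c = 8 / 34.7^0.3249 = 8 / 3.166 = 2.527
A = (11/2.527)^(1/0.3249) ⇒ ln A = ln(4.353)/0.3249 = 4.5269
A = e^4.5269 ≈ 92.47 square kilometres

92 square kilometres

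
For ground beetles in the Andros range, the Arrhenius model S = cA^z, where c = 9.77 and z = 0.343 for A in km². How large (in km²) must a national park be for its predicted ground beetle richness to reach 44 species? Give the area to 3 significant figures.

80.4 km²

44 = 9.77 × A^0.343  ⇒  A^0.343 = 44/9.77 = 4.504
ln A = ln(4.504) / 0.343 = 1.5049 / 0.343 = 4.3874
A = e^4.3874 ≈ 80.43 km²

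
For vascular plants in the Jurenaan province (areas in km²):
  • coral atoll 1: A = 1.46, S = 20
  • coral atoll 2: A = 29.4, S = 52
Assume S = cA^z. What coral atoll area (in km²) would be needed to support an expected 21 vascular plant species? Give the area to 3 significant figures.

1.70 km²

z = ln(52/20) / ln(29.4/1.46) = 0.9555 / 3.0026 = 0.3182
c = 20 / 1.46^0.3182 = 20 / 1.128 = 17.73
A = (21/17.73)^(1/0.3182) ⇒ ln A = ln(1.184)/0.3182 = 0.5318
A = e^0.5318 ≈ 1.702 km²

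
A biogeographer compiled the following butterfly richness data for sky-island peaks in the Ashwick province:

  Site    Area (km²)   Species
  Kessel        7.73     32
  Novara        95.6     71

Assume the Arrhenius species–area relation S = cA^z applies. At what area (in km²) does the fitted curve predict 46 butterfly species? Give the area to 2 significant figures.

24 km²

z = ln(71/32) / ln(95.6/7.73) = 0.7969 / 2.5151 = 0.3169
c = 32 / 7.73^0.3169 = 32 / 1.912 = 16.74
A = (46/16.74)^(1/0.3169) ⇒ ln A = ln(2.748)/0.3169 = 3.1904
A = e^3.1904 ≈ 24.3 km²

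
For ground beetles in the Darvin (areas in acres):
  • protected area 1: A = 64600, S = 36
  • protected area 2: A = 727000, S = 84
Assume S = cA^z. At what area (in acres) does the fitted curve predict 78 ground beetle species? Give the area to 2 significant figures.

z = ln(84/36) / ln(727000/64600) = 0.8473 / 2.4207 = 0.3500
c = 36 / 64600^0.3500 = 36 / 48.27 = 0.7458
A = (78/0.7458)^(1/0.3500) ⇒ ln A = ln(104.6)/0.3500 = 13.2850
A = e^13.2850 ≈ 588279 acres

590000 acres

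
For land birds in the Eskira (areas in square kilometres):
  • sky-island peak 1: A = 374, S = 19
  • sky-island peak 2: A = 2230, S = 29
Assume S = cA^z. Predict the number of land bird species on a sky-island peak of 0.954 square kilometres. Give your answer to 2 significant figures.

z = ln(29/19) / ln(2230/374) = 0.4229 / 1.7855 = 0.2368
c = 19 / 374^0.2368 = 19 / 4.068 = 4.671
S₃ = 4.671 × 0.954^0.2368 = 4.671 × 0.9889 ≈ 4.619

4.6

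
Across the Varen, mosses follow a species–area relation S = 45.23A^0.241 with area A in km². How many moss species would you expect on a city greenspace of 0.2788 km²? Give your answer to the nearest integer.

33

S = 45.23 × 0.2788^0.241 = 45.23 × 0.735 ≈ 33.25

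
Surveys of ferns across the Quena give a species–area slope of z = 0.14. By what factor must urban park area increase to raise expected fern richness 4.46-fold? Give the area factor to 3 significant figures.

(A₂/A₁)^0.14 = 4.46, so A₂/A₁ = 4.46^(1/0.14) = 4.46^7.143
ln(A₂/A₁) = ln 4.46 / 0.14 = 1.4951 / 0.14 = 10.6796
A₂/A₁ = e^10.6796 ≈ 43462

43500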